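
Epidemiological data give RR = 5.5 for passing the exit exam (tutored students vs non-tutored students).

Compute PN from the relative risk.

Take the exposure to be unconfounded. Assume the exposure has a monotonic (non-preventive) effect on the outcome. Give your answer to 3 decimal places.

Under exogeneity and monotonicity, PN = (RR − 1) / RR = 1 − 1/RR.
PN = (5.5 − 1) / 5.5 = 4.5 / 5.5 ≈ 0.8182

PN ≈ 0.818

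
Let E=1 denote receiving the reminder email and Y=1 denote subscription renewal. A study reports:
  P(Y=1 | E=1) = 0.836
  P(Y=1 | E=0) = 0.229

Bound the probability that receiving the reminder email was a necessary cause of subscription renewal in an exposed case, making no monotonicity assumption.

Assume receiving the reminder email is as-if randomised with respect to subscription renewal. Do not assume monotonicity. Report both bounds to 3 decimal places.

Let p₁ = 0.836, p₀ = 0.229.
Under exogeneity alone the bounds on PN are max{0,(p₁−p₀)/p₁} ≤ PN ≤ min{1,(1−p₀)/p₁}.
  lower = (p₁ − p₀)/p₁ = 0.607 / 0.836 ≈ 0.7261
  upper = min{1, (1 − p₀)/p₁} = 0.771 / 0.836 ≈ 0.9222

0.726 ≤ PN ≤ 0.922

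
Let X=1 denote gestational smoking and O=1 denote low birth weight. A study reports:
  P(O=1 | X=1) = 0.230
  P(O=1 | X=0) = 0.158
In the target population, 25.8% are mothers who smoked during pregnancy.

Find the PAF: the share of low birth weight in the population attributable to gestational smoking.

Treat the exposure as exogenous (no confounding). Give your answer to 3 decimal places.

Let p₁ = 0.23, p₀ = 0.158.
Overall risk P(Y=1) = π·p₁ + (1−π)·p₀ = 0.258×0.23 + 0.742×0.158 = 0.17658.
Under exogeneity, PAF = [P(Y=1) − p₀] / P(Y=1).
PAF = (0.17658 − 0.158) / 0.17658 ≈ 0.1052

PAF ≈ 0.105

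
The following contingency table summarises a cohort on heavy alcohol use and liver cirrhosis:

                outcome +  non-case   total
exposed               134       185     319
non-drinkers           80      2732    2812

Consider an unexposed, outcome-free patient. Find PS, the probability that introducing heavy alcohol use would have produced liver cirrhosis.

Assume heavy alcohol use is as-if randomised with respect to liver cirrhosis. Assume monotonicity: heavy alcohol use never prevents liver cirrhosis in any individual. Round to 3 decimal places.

p₁ = P(outcome | exposed) = 134/319 = 0.42006
p₀ = P(outcome | unexposed) = 80/2812 = 0.02845
Under exogeneity and monotonicity, PS = (p₁ − p₀)/(1 − p₀).
PS = (0.42006 − 0.02845) / 0.97155 ≈ 0.4031

PS ≈ 0.403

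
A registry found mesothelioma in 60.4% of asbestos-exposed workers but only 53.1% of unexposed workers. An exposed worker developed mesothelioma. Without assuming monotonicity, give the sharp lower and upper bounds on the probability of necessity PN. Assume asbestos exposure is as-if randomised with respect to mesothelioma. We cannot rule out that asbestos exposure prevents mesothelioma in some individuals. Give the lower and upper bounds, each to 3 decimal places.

0.121 ≤ PN ≤ 0.776

p₁ = 0.604, p₀ = 0.531.
Under exogeneity alone the bounds on PN are max{0,(p₁−p₀)/p₁} ≤ PN ≤ min{1,(1−p₀)/p₁}.
  lower = (p₁ − p₀)/p₁ = 0.073 / 0.604 ≈ 0.1209
  upper = min{1, (1 − p₀)/p₁} = 0.469 / 0.604 ≈ 0.7765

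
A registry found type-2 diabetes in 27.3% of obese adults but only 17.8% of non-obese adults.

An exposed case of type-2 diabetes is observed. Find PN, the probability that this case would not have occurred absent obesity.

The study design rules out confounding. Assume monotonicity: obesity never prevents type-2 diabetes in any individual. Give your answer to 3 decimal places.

p₁ = 0.273, p₀ = 0.178.
Under exogeneity and monotonicity, PN = (p₁ − p₀) / p₁.
PN = (0.273 − 0.178) / 0.273 = 0.095 / 0.273 ≈ 0.3480

PN ≈ 0.348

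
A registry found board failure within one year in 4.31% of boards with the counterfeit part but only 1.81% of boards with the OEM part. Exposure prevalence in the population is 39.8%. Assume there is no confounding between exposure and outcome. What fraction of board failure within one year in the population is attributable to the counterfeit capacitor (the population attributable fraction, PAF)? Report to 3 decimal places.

PAF ≈ 0.355

p₁ = 0.0431, p₀ = 0.0181.
Overall risk P(Y=1) = π·p₁ + (1−π)·p₀ = 0.398×0.0431 + 0.602×0.0181 = 0.02805.
Under exogeneity, PAF = [P(Y=1) − p₀] / P(Y=1).
PAF = (0.02805 − 0.0181) / 0.02805 ≈ 0.3547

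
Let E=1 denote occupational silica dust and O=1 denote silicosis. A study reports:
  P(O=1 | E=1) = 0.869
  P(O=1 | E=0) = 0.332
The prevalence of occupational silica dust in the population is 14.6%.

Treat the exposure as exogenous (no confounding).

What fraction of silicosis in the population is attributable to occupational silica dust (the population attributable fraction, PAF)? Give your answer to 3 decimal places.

Let p₁ = 0.869, p₀ = 0.332.
Overall risk P(Y=1) = π·p₁ + (1−π)·p₀ = 0.146×0.869 + 0.854×0.332 = 0.4104.
Under exogeneity, PAF = [P(Y=1) − p₀] / P(Y=1).
PAF = (0.4104 − 0.332) / 0.4104 ≈ 0.1910

PAF ≈ 0.191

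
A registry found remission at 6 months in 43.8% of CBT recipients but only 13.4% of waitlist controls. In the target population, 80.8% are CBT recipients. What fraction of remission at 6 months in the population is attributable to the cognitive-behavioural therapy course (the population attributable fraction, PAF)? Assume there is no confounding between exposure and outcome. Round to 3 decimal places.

PAF ≈ 0.647

p₁ = 0.438, p₀ = 0.134.
Overall risk P(Y=1) = π·p₁ + (1−π)·p₀ = 0.808×0.438 + 0.192×0.134 = 0.37963.
Under exogeneity, PAF = [P(Y=1) − p₀] / P(Y=1).
PAF = (0.37963 − 0.134) / 0.37963 ≈ 0.6470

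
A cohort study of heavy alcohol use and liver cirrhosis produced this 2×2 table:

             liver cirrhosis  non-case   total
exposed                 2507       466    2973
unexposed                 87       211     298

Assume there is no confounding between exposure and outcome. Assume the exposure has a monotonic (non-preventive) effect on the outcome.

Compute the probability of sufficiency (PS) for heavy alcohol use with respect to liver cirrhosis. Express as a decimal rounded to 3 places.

PS ≈ 0.779

p₁ = P(outcome | exposed) = 2507/2973 = 0.84326
p₀ = P(outcome | unexposed) = 87/298 = 0.29195
Under exogeneity and monotonicity, PS = (p₁ − p₀) / (1 − p₀).
PS = (0.84326 − 0.29195) / (1 − 0.29195) = 0.55131 / 0.70805 ≈ 0.7786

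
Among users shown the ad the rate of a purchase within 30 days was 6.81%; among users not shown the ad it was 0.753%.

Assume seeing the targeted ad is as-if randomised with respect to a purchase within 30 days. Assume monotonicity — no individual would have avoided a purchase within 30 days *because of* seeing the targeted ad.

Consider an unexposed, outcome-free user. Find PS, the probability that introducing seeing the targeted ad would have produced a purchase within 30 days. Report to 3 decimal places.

PS ≈ 0.061

p₁ = 0.0681, p₀ = 0.00753.
Under exogeneity and monotonicity, PS = (p₁ − p₀) / (1 − p₀).
PS = (0.0681 − 0.00753) / (1 − 0.00753) = 0.06057 / 0.99247 ≈ 0.0610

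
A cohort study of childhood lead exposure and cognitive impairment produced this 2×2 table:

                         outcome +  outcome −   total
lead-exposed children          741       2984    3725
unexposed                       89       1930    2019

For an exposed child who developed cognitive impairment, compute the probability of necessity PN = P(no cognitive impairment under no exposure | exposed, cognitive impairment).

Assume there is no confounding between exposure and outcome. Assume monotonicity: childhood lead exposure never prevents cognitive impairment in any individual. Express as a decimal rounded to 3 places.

PN ≈ 0.778

p₁ = P(outcome | exposed) = 741/3725 = 0.19893
p₀ = P(outcome | unexposed) = 89/2019 = 0.044081
Under exogeneity and monotonicity, PN = (p₁ − p₀) / p₁.
PN = (0.19893 − 0.044081) / 0.19893 = 0.15484 / 0.19893 ≈ 0.7784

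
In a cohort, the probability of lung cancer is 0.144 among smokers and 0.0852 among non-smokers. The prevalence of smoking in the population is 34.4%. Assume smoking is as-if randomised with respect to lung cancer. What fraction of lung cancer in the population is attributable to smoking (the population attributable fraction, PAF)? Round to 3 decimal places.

PAF ≈ 0.192

Let p₁ = 0.144, p₀ = 0.0852.
Overall risk P(Y=1) = π·p₁ + (1−π)·p₀ = 0.344×0.144 + 0.656×0.0852 = 0.10543.
Under exogeneity, PAF = [P(Y=1) − p₀] / P(Y=1).
PAF = (0.10543 − 0.0852) / 0.10543 ≈ 0.1919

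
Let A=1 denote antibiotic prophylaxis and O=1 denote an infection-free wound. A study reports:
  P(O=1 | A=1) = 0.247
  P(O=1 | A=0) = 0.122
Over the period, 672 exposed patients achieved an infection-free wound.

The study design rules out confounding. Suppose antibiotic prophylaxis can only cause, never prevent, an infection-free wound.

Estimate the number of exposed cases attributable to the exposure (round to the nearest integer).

Let p₁ = 0.247, p₀ = 0.122.
PN = (p₁ − p₀)/p₁ = (0.247 − 0.122) / 0.247 ≈ 0.50607.
Attributable cases ≈ PN × (exposed cases) = 0.50607 × 672 ≈ 340.08.

about 340 cases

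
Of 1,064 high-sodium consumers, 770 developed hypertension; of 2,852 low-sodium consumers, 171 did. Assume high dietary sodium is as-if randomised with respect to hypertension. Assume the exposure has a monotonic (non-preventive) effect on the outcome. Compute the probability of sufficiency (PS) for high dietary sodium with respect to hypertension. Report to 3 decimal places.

PS ≈ 0.706

p₁ = P(outcome | exposed) = 770/1064 = 0.72368
p₀ = P(outcome | unexposed) = 171/2852 = 0.059958
Under exogeneity and monotonicity, PS = (p₁ − p₀) / (1 − p₀).
PS = (0.72368 − 0.059958) / (1 − 0.059958) = 0.66373 / 0.94004 ≈ 0.7061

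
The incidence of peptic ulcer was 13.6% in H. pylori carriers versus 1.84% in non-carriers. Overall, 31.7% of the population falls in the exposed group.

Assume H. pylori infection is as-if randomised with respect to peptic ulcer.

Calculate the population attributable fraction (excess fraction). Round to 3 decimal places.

p₁ = 0.136, p₀ = 0.0184.
Overall risk P(Y=1) = π·p₁ + (1−π)·p₀ = 0.317×0.136 + 0.683×0.0184 = 0.055679.
Under exogeneity, PAF = [P(Y=1) − p₀] / P(Y=1).
PAF = (0.055679 − 0.0184) / 0.055679 ≈ 0.6695

PAF ≈ 0.670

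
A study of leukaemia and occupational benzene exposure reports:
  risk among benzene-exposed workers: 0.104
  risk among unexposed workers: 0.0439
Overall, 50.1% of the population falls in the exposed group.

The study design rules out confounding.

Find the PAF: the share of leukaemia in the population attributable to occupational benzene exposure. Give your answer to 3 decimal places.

Let p₁ = 0.104, p₀ = 0.0439.
Overall risk P(Y=1) = π·p₁ + (1−π)·p₀ = 0.501×0.104 + 0.499×0.0439 = 0.07401.
Under exogeneity, PAF = [P(Y=1) − p₀] / P(Y=1).
PAF = (0.07401 − 0.0439) / 0.07401 ≈ 0.4068

PAF ≈ 0.407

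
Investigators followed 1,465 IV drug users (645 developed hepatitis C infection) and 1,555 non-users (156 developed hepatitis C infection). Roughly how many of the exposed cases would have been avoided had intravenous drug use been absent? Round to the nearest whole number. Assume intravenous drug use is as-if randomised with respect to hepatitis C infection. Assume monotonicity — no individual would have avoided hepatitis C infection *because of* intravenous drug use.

p₁ = P(outcome | exposed) = 645/1465 = 0.44027
p₀ = P(outcome | unexposed) = 156/1555 = 0.10032
PN = (p₁ − p₀)/p₁ = (0.44027 − 0.10032) / 0.44027 ≈ 0.77214.
Attributable cases ≈ PN × (exposed cases) = 0.77214 × 645 ≈ 498.03.

about 498 cases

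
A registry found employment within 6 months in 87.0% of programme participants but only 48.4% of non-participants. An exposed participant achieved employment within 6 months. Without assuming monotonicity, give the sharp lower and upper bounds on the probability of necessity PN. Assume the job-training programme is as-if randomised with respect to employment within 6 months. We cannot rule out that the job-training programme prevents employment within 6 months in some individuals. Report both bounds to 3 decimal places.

p₁ = 0.87, p₀ = 0.484.
Under exogeneity alone the bounds on PN are max{0,(p₁−p₀)/p₁} ≤ PN ≤ min{1,(1−p₀)/p₁}.
  lower = (p₁ − p₀)/p₁ = 0.386 / 0.87 ≈ 0.4437
  upper = min{1, (1 − p₀)/p₁} = 0.516 / 0.87 ≈ 0.5931

0.444 ≤ PN ≤ 0.593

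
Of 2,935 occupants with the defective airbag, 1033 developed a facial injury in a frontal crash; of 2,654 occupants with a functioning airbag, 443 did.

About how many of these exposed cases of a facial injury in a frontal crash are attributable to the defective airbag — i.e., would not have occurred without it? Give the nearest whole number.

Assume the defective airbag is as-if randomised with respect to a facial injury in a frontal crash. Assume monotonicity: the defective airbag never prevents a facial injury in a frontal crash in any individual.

p₁ = P(outcome | exposed) = 1033/2935 = 0.35196
p₀ = P(outcome | unexposed) = 443/2654 = 0.16692
PN = (p₁ − p₀)/p₁ = (0.35196 − 0.16692) / 0.35196 ≈ 0.52575.
Attributable cases ≈ PN × (exposed cases) = 0.52575 × 1033 ≈ 543.10.

about 543 cases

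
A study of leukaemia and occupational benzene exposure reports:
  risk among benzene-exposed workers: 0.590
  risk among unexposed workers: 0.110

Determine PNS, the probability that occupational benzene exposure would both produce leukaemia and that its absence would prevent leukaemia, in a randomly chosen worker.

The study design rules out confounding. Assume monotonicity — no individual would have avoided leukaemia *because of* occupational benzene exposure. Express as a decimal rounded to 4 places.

Let p₁ = 0.59, p₀ = 0.11.
Under exogeneity and monotonicity, PNS = p₁ − p₀.
PNS = 0.59 − 0.11 = 0.48

PNS ≈ 0.4800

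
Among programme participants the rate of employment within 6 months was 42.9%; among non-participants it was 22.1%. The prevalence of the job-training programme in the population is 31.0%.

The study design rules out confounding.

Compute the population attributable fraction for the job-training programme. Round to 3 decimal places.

p₁ = 0.429, p₀ = 0.221.
Overall risk P(Y=1) = π·p₁ + (1−π)·p₀ = 0.31×0.429 + 0.69×0.221 = 0.28548.
Under exogeneity, PAF = [P(Y=1) − p₀] / P(Y=1).
PAF = (0.28548 − 0.221) / 0.28548 ≈ 0.2259

PAF ≈ 0.226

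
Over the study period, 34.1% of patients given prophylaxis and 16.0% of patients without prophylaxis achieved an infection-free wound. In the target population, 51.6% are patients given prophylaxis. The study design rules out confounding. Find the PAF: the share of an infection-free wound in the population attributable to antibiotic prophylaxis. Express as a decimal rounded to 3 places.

p₁ = 0.341, p₀ = 0.16.
Overall risk P(Y=1) = π·p₁ + (1−π)·p₀ = 0.516×0.341 + 0.484×0.16 = 0.2534.
Under exogeneity, PAF = [P(Y=1) − p₀] / P(Y=1).
PAF = (0.2534 − 0.16) / 0.2534 ≈ 0.3686

PAF ≈ 0.369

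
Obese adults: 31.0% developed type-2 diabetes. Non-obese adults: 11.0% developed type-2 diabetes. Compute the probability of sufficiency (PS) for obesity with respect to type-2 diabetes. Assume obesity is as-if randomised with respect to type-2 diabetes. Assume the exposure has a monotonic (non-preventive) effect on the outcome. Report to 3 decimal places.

p₁ = 0.31, p₀ = 0.11.
Under exogeneity and monotonicity, PS = (p₁ − p₀) / (1 − p₀).
PS = (0.31 − 0.11) / (1 − 0.11) = 0.2 / 0.89 ≈ 0.2247

PS ≈ 0.225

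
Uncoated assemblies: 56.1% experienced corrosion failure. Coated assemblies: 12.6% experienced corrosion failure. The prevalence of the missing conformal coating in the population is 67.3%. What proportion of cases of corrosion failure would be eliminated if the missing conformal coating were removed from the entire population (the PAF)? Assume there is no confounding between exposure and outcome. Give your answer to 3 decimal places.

p₁ = 0.561, p₀ = 0.126.
Overall risk P(Y=1) = π·p₁ + (1−π)·p₀ = 0.673×0.561 + 0.327×0.126 = 0.41875.
Under exogeneity, PAF = [P(Y=1) − p₀] / P(Y=1).
PAF = (0.41875 − 0.126) / 0.41875 ≈ 0.6991

PAF ≈ 0.699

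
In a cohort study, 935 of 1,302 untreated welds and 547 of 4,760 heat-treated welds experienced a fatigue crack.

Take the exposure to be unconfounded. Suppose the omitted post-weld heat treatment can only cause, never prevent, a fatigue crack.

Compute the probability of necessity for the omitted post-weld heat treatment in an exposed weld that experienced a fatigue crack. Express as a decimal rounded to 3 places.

PN ≈ 0.840

p₁ = P(outcome | exposed) = 935/1302 = 0.71813
p₀ = P(outcome | unexposed) = 547/4760 = 0.11492
Under exogeneity and monotonicity, PN = (p₁ − p₀) / p₁.
PN = (0.71813 − 0.11492) / 0.71813 = 0.60321 / 0.71813 ≈ 0.8400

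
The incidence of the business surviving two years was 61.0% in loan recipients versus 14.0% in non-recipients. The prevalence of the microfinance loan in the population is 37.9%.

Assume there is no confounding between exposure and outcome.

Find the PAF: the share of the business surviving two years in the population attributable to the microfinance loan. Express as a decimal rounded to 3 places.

PAF ≈ 0.560

p₁ = 0.61, p₀ = 0.14.
Overall risk P(Y=1) = π·p₁ + (1−π)·p₀ = 0.379×0.61 + 0.621×0.14 = 0.31813.
Under exogeneity, PAF = [P(Y=1) − p₀] / P(Y=1).
PAF = (0.31813 − 0.14) / 0.31813 ≈ 0.5599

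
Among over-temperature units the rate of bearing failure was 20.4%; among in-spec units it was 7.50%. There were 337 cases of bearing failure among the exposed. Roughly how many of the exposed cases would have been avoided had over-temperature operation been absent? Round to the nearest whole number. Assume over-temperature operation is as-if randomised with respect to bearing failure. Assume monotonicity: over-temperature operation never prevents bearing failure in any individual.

about 213 cases

p₁ = 0.204, p₀ = 0.075.
PN = (p₁ − p₀)/p₁ = (0.204 − 0.075) / 0.204 ≈ 0.63235.
Attributable cases ≈ PN × (exposed cases) = 0.63235 × 337 ≈ 213.10.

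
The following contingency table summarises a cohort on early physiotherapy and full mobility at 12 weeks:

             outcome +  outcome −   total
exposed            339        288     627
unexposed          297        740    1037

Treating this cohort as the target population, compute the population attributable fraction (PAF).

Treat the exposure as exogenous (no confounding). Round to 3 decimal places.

p₁ = P(outcome | exposed) = 339/627 = 0.54067
p₀ = P(outcome | unexposed) = 297/1037 = 0.2864
Exposure prevalence π = 627/1664 = 0.3768; overall risk P(Y=1) = 0.38221.
Under exogeneity, PAF = [P(Y=1) − p₀]/P(Y=1).
PAF = (0.38221 − 0.2864) / 0.38221 ≈ 0.2507

PAF ≈ 0.251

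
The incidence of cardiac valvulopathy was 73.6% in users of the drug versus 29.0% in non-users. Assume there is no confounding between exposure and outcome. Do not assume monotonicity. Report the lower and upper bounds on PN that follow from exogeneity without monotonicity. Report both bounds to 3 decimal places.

0.606 ≤ PN ≤ 0.965

p₁ = 0.736, p₀ = 0.29.
Under exogeneity alone the bounds on PN are max{0,(p₁−p₀)/p₁} ≤ PN ≤ min{1,(1−p₀)/p₁}.
  lower = (p₁ − p₀)/p₁ = 0.446 / 0.736 ≈ 0.6060
  upper = min{1, (1 − p₀)/p₁} = 0.71 / 0.736 ≈ 0.9647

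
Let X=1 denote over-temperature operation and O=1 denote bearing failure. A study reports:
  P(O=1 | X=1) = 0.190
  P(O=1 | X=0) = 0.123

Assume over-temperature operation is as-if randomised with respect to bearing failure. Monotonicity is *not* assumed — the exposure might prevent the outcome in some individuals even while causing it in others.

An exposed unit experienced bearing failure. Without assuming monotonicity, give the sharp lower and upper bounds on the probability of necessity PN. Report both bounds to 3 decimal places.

Let p₁ = 0.19, p₀ = 0.123.
Under exogeneity alone the bounds on PN are max{0,(p₁−p₀)/p₁} ≤ PN ≤ min{1,(1−p₀)/p₁}.
  lower = (p₁ − p₀)/p₁ = 0.067 / 0.19 ≈ 0.3526
  upper = min{1, (1 − p₀)/p₁} = 0.877 / 0.19 ≈ 4.6158 → capped at 1

0.353 ≤ PN ≤ 1.000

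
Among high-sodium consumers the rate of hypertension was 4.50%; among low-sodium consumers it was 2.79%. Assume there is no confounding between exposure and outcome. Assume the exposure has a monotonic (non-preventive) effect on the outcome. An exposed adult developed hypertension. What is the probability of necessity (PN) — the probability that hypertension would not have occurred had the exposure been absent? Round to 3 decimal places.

PN ≈ 0.380

p₁ = 0.045, p₀ = 0.0279.
Under exogeneity and monotonicity, PN = (p₁ − p₀) / p₁.
PN = (0.045 − 0.0279) / 0.045 = 0.0171 / 0.045 ≈ 0.3800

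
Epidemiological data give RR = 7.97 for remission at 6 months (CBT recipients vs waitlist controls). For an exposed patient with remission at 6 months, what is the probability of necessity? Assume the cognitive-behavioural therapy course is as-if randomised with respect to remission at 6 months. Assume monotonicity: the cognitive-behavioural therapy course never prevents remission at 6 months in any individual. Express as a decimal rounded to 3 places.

PN ≈ 0.875

Under exogeneity and monotonicity, PN = (RR − 1) / RR = 1 − 1/RR.
PN = (7.97 − 1) / 7.97 = 6.97 / 7.97 ≈ 0.8745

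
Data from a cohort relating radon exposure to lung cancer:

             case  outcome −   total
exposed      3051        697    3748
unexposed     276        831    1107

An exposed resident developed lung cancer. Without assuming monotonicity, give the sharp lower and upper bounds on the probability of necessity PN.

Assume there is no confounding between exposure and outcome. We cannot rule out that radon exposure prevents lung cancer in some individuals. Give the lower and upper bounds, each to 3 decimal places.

0.694 ≤ PN ≤ 0.922

p₁ = P(outcome | exposed) = 3051/3748 = 0.81403
p₀ = P(outcome | unexposed) = 276/1107 = 0.24932
Under exogeneity alone the bounds on PN are max{0,(p₁−p₀)/p₁} ≤ PN ≤ min{1,(1−p₀)/p₁}.
  lower = (p₁ − p₀)/p₁ = 0.56471 / 0.81403 ≈ 0.6937
  upper = min{1, (1 − p₀)/p₁} = 0.75068 / 0.81403 ≈ 0.9222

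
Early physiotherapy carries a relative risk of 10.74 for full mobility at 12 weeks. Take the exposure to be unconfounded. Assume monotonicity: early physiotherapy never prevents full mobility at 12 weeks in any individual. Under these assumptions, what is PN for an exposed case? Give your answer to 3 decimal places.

PN ≈ 0.907

Under exogeneity and monotonicity, PN = (RR − 1) / RR = 1 − 1/RR.
PN = (10.74 − 1) / 10.74 = 9.74 / 10.74 ≈ 0.9069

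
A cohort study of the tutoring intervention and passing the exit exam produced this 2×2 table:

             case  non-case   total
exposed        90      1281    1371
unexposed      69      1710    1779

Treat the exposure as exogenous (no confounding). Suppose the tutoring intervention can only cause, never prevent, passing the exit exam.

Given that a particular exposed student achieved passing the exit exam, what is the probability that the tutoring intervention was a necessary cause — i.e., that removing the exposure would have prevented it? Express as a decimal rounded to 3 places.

p₁ = P(outcome | exposed) = 90/1371 = 0.065646
p₀ = P(outcome | unexposed) = 69/1779 = 0.038786
Under exogeneity and monotonicity, PN = (p₁ − p₀) / p₁.
PN = (0.065646 − 0.038786) / 0.065646 = 0.02686 / 0.065646 ≈ 0.4092

PN ≈ 0.409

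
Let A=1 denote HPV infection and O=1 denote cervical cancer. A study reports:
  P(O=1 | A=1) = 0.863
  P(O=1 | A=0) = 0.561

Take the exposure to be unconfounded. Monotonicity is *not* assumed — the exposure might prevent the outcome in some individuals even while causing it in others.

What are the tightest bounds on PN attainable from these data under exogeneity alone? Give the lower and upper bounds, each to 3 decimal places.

Let p₁ = 0.863, p₀ = 0.561.
Under exogeneity alone the bounds on PN are max{0,(p₁−p₀)/p₁} ≤ PN ≤ min{1,(1−p₀)/p₁}.
  lower = (p₁ − p₀)/p₁ = 0.302 / 0.863 ≈ 0.3499
  upper = min{1, (1 − p₀)/p₁} = 0.439 / 0.863 ≈ 0.5087

0.350 ≤ PN ≤ 0.509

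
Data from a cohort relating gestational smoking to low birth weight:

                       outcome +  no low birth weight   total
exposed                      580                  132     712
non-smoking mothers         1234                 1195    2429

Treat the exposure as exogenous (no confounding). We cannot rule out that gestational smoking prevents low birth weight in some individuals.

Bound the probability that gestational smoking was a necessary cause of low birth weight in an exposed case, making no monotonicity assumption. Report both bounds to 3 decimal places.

p₁ = P(outcome | exposed) = 580/712 = 0.81461
p₀ = P(outcome | unexposed) = 1234/2429 = 0.50803
Under exogeneity alone the bounds on PN are max{0,(p₁−p₀)/p₁} ≤ PN ≤ min{1,(1−p₀)/p₁}.
  lower = (p₁ − p₀)/p₁ = 0.30658 / 0.81461 ≈ 0.3764
  upper = min{1, (1 − p₀)/p₁} = 0.49197 / 0.81461 ≈ 0.6039

0.376 ≤ PN ≤ 0.604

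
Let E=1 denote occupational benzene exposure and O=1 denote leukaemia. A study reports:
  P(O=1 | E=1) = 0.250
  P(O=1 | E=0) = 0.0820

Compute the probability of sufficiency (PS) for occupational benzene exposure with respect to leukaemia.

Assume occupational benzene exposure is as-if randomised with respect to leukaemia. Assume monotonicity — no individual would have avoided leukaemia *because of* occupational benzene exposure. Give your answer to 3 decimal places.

Let p₁ = 0.25, p₀ = 0.082.
Under exogeneity and monotonicity, PS = (p₁ − p₀) / (1 − p₀).
PS = (0.25 − 0.082) / (1 − 0.082) = 0.168 / 0.918 ≈ 0.1830

PS ≈ 0.183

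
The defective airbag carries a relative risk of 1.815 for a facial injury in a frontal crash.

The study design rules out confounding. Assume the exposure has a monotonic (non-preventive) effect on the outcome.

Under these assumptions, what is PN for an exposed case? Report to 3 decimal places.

Under exogeneity and monotonicity, PN = (RR − 1) / RR = 1 − 1/RR.
PN = (1.815 − 1) / 1.815 = 0.815 / 1.815 ≈ 0.4490

PN ≈ 0.449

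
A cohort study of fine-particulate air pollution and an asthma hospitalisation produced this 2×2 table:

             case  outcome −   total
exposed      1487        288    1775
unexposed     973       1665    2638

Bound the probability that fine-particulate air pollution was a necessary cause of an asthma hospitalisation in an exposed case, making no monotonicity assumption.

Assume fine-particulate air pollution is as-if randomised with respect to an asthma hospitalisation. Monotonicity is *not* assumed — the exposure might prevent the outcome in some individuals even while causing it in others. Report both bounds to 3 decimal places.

0.560 ≤ PN ≤ 0.753

p₁ = P(outcome | exposed) = 1487/1775 = 0.83775
p₀ = P(outcome | unexposed) = 973/2638 = 0.36884
Under exogeneity alone the bounds on PN are max{0,(p₁−p₀)/p₁} ≤ PN ≤ min{1,(1−p₀)/p₁}.
  lower = (p₁ − p₀)/p₁ = 0.46891 / 0.83775 ≈ 0.5597
  upper = min{1, (1 − p₀)/p₁} = 0.63116 / 0.83775 ≈ 0.7534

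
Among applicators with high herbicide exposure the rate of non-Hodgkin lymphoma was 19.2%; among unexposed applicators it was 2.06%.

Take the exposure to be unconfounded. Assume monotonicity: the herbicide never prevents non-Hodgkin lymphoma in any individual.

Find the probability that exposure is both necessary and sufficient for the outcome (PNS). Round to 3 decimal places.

PNS ≈ 0.171

p₁ = 0.192, p₀ = 0.0206.
Under exogeneity and monotonicity, PNS = p₁ − p₀.
PNS = 0.192 − 0.0206 = 0.1714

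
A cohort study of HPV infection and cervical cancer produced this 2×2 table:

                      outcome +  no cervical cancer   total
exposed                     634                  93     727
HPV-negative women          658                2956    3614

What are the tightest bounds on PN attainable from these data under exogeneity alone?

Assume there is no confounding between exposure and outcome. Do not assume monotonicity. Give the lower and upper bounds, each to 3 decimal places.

0.791 ≤ PN ≤ 0.938

p₁ = P(outcome | exposed) = 634/727 = 0.87208
p₀ = P(outcome | unexposed) = 658/3614 = 0.18207
Under exogeneity alone the bounds on PN are max{0,(p₁−p₀)/p₁} ≤ PN ≤ min{1,(1−p₀)/p₁}.
  lower = (p₁ − p₀)/p₁ = 0.69001 / 0.87208 ≈ 0.7912
  upper = min{1, (1 − p₀)/p₁} = 0.81793 / 0.87208 ≈ 0.9379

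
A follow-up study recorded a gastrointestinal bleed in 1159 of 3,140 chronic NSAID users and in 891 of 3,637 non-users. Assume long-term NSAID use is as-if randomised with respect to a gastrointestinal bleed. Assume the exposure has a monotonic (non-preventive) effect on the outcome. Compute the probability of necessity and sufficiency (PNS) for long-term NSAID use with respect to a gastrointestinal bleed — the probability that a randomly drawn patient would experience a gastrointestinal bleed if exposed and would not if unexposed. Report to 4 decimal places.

PNS ≈ 0.1241

p₁ = P(outcome | exposed) = 1159/3140 = 0.36911
p₀ = P(outcome | unexposed) = 891/3637 = 0.24498
Under exogeneity and monotonicity, PNS = p₁ − p₀.
PNS = 0.36911 − 0.24498 = 0.12413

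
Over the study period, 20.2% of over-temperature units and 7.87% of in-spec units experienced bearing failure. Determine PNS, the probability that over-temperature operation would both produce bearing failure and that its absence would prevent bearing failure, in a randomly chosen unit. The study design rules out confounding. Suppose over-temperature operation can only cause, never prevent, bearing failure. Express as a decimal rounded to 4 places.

p₁ = 0.202, p₀ = 0.0787.
Under exogeneity and monotonicity, PNS = p₁ − p₀.
PNS = 0.202 − 0.0787 = 0.1233

PNS ≈ 0.1233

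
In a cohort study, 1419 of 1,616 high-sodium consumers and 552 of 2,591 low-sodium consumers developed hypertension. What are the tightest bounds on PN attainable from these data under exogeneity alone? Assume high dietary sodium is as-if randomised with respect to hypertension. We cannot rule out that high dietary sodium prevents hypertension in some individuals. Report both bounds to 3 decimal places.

0.757 ≤ PN ≤ 0.896

p₁ = P(outcome | exposed) = 1419/1616 = 0.87809
p₀ = P(outcome | unexposed) = 552/2591 = 0.21305
Under exogeneity alone the bounds on PN are max{0,(p₁−p₀)/p₁} ≤ PN ≤ min{1,(1−p₀)/p₁}.
  lower = (p₁ − p₀)/p₁ = 0.66505 / 0.87809 ≈ 0.7574
  upper = min{1, (1 − p₀)/p₁} = 0.78695 / 0.87809 ≈ 0.8962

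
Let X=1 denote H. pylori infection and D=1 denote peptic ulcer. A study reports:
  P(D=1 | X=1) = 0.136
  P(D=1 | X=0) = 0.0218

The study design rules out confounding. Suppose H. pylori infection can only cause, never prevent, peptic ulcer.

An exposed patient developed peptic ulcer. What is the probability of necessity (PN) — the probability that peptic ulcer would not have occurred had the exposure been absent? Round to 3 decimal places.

PN ≈ 0.840

Let p₁ = 0.136, p₀ = 0.0218.
Under exogeneity and monotonicity, PN = (p₁ − p₀) / p₁.
PN = (0.136 − 0.0218) / 0.136 = 0.1142 / 0.136 ≈ 0.8397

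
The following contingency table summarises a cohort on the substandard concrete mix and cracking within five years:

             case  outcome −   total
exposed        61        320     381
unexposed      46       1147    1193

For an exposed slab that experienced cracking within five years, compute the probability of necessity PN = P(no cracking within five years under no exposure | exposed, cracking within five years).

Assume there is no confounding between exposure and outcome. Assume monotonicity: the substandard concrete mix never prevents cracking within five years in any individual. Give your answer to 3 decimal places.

p₁ = P(outcome | exposed) = 61/381 = 0.1601
p₀ = P(outcome | unexposed) = 46/1193 = 0.038558
Under exogeneity and monotonicity, PN = (p₁ − p₀) / p₁.
PN = (0.1601 − 0.038558) / 0.1601 = 0.12155 / 0.1601 ≈ 0.7592

PN ≈ 0.759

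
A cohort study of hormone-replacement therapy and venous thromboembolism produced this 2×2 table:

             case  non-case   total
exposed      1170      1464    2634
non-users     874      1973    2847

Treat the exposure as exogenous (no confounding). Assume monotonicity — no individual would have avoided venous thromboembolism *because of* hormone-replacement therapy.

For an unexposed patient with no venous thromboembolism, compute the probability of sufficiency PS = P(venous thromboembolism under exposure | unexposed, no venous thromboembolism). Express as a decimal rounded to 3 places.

PS ≈ 0.198

p₁ = P(outcome | exposed) = 1170/2634 = 0.44419
p₀ = P(outcome | unexposed) = 874/2847 = 0.30699
Under exogeneity and monotonicity, PS = (p₁ − p₀)/(1 − p₀).
PS = (0.44419 − 0.30699) / 0.69301 ≈ 0.1980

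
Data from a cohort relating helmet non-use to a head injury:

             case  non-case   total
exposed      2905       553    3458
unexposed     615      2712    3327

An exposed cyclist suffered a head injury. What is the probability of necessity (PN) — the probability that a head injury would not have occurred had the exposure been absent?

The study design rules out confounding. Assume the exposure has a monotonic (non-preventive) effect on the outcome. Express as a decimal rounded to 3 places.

p₁ = P(outcome | exposed) = 2905/3458 = 0.84008
p₀ = P(outcome | unexposed) = 615/3327 = 0.18485
Under exogeneity and monotonicity, PN = (p₁ − p₀) / p₁.
PN = (0.84008 − 0.18485) / 0.84008 = 0.65523 / 0.84008 ≈ 0.7800

PN ≈ 0.780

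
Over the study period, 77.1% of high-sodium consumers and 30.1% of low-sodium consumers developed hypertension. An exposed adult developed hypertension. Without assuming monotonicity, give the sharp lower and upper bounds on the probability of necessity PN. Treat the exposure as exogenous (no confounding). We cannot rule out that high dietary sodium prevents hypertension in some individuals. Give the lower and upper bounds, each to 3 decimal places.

0.610 ≤ PN ≤ 0.907

p₁ = 0.771, p₀ = 0.301.
Under exogeneity alone the bounds on PN are max{0,(p₁−p₀)/p₁} ≤ PN ≤ min{1,(1−p₀)/p₁}.
  lower = (p₁ − p₀)/p₁ = 0.47 / 0.771 ≈ 0.6096
  upper = min{1, (1 − p₀)/p₁} = 0.699 / 0.771 ≈ 0.9066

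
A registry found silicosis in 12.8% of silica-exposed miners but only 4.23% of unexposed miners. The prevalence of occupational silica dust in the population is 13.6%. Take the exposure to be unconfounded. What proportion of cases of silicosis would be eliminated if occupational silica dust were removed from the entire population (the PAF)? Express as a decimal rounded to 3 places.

PAF ≈ 0.216

p₁ = 0.128, p₀ = 0.0423.
Overall risk P(Y=1) = π·p₁ + (1−π)·p₀ = 0.136×0.128 + 0.864×0.0423 = 0.053955.
Under exogeneity, PAF = [P(Y=1) − p₀] / P(Y=1).
PAF = (0.053955 − 0.0423) / 0.053955 ≈ 0.2160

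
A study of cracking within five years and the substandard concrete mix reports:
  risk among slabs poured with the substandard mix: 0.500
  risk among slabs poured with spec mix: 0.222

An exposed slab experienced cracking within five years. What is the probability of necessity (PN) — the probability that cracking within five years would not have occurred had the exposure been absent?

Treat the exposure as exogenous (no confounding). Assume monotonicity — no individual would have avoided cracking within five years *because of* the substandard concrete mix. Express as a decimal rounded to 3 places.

Let p₁ = 0.5, p₀ = 0.222.
Under exogeneity and monotonicity, PN = (p₁ − p₀) / p₁.
PN = (0.5 − 0.222) / 0.5 = 0.278 / 0.5 ≈ 0.5560

PN ≈ 0.556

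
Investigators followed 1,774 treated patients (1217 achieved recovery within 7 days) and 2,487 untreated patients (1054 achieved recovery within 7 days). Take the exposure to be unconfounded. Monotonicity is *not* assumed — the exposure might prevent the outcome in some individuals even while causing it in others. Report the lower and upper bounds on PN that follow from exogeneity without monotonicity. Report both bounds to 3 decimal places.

0.382 ≤ PN ≤ 0.840

p₁ = P(outcome | exposed) = 1217/1774 = 0.68602
p₀ = P(outcome | unexposed) = 1054/2487 = 0.4238
Under exogeneity alone the bounds on PN are max{0,(p₁−p₀)/p₁} ≤ PN ≤ min{1,(1−p₀)/p₁}.
  lower = (p₁ − p₀)/p₁ = 0.26222 / 0.68602 ≈ 0.3822
  upper = min{1, (1 − p₀)/p₁} = 0.5762 / 0.68602 ≈ 0.8399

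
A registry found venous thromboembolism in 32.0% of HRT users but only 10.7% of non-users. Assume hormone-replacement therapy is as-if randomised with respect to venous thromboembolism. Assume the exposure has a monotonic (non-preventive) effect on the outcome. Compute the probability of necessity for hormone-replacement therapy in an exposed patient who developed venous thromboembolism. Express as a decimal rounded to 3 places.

PN ≈ 0.666

p₁ = 0.32, p₀ = 0.107.
Under exogeneity and monotonicity, PN = (p₁ − p₀) / p₁.
PN = (0.32 − 0.107) / 0.32 = 0.213 / 0.32 ≈ 0.6656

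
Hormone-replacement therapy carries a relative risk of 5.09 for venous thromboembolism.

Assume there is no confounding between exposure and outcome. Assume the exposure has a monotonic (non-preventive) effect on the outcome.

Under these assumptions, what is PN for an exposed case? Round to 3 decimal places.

Under exogeneity and monotonicity, PN = (RR − 1) / RR = 1 − 1/RR.
PN = (5.09 − 1) / 5.09 = 4.09 / 5.09 ≈ 0.8035

PN ≈ 0.804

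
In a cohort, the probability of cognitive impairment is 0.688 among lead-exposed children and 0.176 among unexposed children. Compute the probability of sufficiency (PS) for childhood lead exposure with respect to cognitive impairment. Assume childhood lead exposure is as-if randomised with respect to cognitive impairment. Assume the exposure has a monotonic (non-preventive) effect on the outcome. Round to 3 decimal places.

Let p₁ = 0.688, p₀ = 0.176.
Under exogeneity and monotonicity, PS = (p₁ − p₀) / (1 − p₀).
PS = (0.688 − 0.176) / (1 − 0.176) = 0.512 / 0.824 ≈ 0.6214

PS ≈ 0.621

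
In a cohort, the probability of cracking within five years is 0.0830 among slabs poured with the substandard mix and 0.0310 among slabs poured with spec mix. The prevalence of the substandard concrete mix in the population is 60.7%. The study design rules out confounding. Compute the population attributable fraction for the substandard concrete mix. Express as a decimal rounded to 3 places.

Let p₁ = 0.083, p₀ = 0.031.
Overall risk P(Y=1) = π·p₁ + (1−π)·p₀ = 0.607×0.083 + 0.393×0.031 = 0.062564.
Under exogeneity, PAF = [P(Y=1) − p₀] / P(Y=1).
PAF = (0.062564 − 0.031) / 0.062564 ≈ 0.5045

PAF ≈ 0.505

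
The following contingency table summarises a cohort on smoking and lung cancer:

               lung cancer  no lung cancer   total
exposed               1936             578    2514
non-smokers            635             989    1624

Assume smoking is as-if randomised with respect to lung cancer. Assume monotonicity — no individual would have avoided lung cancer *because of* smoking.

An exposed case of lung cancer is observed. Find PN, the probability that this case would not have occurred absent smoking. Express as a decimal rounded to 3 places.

p₁ = P(outcome | exposed) = 1936/2514 = 0.77009
p₀ = P(outcome | unexposed) = 635/1624 = 0.39101
Under exogeneity and monotonicity, PN = (p₁ − p₀) / p₁.
PN = (0.77009 − 0.39101) / 0.77009 = 0.37908 / 0.77009 ≈ 0.4923

PN ≈ 0.492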